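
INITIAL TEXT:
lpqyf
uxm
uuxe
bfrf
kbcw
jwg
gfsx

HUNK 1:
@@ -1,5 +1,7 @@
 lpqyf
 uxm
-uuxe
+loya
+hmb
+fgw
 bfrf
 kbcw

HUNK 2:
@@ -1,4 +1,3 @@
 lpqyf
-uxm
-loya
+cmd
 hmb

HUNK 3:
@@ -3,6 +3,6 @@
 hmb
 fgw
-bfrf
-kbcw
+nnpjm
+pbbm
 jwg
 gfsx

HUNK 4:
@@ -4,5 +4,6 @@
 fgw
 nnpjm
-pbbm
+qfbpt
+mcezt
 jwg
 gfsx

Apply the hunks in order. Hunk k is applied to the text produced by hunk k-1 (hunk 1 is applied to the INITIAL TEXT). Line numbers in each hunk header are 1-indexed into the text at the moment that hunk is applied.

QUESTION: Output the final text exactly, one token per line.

Answer: lpqyf
cmd
hmb
fgw
nnpjm
qfbpt
mcezt
jwg
gfsx

Derivation:
Hunk 1: at line 1 remove [uuxe] add [loya,hmb,fgw] -> 9 lines: lpqyf uxm loya hmb fgw bfrf kbcw jwg gfsx
Hunk 2: at line 1 remove [uxm,loya] add [cmd] -> 8 lines: lpqyf cmd hmb fgw bfrf kbcw jwg gfsx
Hunk 3: at line 3 remove [bfrf,kbcw] add [nnpjm,pbbm] -> 8 lines: lpqyf cmd hmb fgw nnpjm pbbm jwg gfsx
Hunk 4: at line 4 remove [pbbm] add [qfbpt,mcezt] -> 9 lines: lpqyf cmd hmb fgw nnpjm qfbpt mcezt jwg gfsx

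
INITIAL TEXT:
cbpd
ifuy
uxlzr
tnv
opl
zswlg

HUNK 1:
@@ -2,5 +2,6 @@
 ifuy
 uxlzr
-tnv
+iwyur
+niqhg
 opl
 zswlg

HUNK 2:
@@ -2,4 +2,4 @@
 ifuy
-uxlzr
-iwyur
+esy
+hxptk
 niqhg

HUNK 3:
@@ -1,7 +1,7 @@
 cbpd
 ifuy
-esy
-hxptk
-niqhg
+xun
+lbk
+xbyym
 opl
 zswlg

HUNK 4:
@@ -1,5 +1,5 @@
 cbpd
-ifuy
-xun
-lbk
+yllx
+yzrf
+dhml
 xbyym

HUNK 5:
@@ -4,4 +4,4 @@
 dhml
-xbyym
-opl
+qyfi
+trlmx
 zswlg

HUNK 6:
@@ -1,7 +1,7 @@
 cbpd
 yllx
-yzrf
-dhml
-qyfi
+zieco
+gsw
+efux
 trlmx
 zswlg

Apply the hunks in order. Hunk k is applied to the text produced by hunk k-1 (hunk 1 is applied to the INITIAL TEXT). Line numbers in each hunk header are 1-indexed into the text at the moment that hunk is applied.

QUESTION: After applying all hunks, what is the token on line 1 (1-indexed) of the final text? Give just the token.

Hunk 1: at line 2 remove [tnv] add [iwyur,niqhg] -> 7 lines: cbpd ifuy uxlzr iwyur niqhg opl zswlg
Hunk 2: at line 2 remove [uxlzr,iwyur] add [esy,hxptk] -> 7 lines: cbpd ifuy esy hxptk niqhg opl zswlg
Hunk 3: at line 1 remove [esy,hxptk,niqhg] add [xun,lbk,xbyym] -> 7 lines: cbpd ifuy xun lbk xbyym opl zswlg
Hunk 4: at line 1 remove [ifuy,xun,lbk] add [yllx,yzrf,dhml] -> 7 lines: cbpd yllx yzrf dhml xbyym opl zswlg
Hunk 5: at line 4 remove [xbyym,opl] add [qyfi,trlmx] -> 7 lines: cbpd yllx yzrf dhml qyfi trlmx zswlg
Hunk 6: at line 1 remove [yzrf,dhml,qyfi] add [zieco,gsw,efux] -> 7 lines: cbpd yllx zieco gsw efux trlmx zswlg
Final line 1: cbpd

Answer: cbpd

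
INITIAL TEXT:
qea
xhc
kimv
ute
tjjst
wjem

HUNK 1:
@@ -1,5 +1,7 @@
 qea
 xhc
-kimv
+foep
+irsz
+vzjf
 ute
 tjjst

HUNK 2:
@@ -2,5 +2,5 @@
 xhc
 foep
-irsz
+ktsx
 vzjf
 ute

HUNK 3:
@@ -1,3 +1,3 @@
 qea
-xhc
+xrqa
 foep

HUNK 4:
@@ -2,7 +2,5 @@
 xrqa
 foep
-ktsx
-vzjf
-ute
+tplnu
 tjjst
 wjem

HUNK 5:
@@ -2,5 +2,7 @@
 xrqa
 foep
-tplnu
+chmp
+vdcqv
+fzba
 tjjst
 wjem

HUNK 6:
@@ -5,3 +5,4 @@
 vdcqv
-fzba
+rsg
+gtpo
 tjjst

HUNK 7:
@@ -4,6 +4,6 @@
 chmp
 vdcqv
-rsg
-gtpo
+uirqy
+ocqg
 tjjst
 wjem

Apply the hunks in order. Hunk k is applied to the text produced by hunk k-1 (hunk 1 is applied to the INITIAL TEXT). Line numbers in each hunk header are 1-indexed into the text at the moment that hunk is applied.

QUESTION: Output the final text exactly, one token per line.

Hunk 1: at line 1 remove [kimv] add [foep,irsz,vzjf] -> 8 lines: qea xhc foep irsz vzjf ute tjjst wjem
Hunk 2: at line 2 remove [irsz] add [ktsx] -> 8 lines: qea xhc foep ktsx vzjf ute tjjst wjem
Hunk 3: at line 1 remove [xhc] add [xrqa] -> 8 lines: qea xrqa foep ktsx vzjf ute tjjst wjem
Hunk 4: at line 2 remove [ktsx,vzjf,ute] add [tplnu] -> 6 lines: qea xrqa foep tplnu tjjst wjem
Hunk 5: at line 2 remove [tplnu] add [chmp,vdcqv,fzba] -> 8 lines: qea xrqa foep chmp vdcqv fzba tjjst wjem
Hunk 6: at line 5 remove [fzba] add [rsg,gtpo] -> 9 lines: qea xrqa foep chmp vdcqv rsg gtpo tjjst wjem
Hunk 7: at line 4 remove [rsg,gtpo] add [uirqy,ocqg] -> 9 lines: qea xrqa foep chmp vdcqv uirqy ocqg tjjst wjem

Answer: qea
xrqa
foep
chmp
vdcqv
uirqy
ocqg
tjjst
wjem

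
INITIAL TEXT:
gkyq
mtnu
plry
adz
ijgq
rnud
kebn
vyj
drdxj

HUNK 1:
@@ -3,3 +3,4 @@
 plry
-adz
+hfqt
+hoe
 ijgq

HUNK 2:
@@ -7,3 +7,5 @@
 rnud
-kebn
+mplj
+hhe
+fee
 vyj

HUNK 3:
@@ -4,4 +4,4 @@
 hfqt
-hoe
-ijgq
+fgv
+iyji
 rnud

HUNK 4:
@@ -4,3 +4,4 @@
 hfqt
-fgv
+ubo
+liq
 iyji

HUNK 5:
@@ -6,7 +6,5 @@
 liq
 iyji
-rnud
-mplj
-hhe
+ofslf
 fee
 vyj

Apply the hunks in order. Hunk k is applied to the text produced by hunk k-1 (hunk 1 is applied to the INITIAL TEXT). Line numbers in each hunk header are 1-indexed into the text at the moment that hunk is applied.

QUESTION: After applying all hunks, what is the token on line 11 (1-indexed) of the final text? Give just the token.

Answer: drdxj

Derivation:
Hunk 1: at line 3 remove [adz] add [hfqt,hoe] -> 10 lines: gkyq mtnu plry hfqt hoe ijgq rnud kebn vyj drdxj
Hunk 2: at line 7 remove [kebn] add [mplj,hhe,fee] -> 12 lines: gkyq mtnu plry hfqt hoe ijgq rnud mplj hhe fee vyj drdxj
Hunk 3: at line 4 remove [hoe,ijgq] add [fgv,iyji] -> 12 lines: gkyq mtnu plry hfqt fgv iyji rnud mplj hhe fee vyj drdxj
Hunk 4: at line 4 remove [fgv] add [ubo,liq] -> 13 lines: gkyq mtnu plry hfqt ubo liq iyji rnud mplj hhe fee vyj drdxj
Hunk 5: at line 6 remove [rnud,mplj,hhe] add [ofslf] -> 11 lines: gkyq mtnu plry hfqt ubo liq iyji ofslf fee vyj drdxj
Final line 11: drdxj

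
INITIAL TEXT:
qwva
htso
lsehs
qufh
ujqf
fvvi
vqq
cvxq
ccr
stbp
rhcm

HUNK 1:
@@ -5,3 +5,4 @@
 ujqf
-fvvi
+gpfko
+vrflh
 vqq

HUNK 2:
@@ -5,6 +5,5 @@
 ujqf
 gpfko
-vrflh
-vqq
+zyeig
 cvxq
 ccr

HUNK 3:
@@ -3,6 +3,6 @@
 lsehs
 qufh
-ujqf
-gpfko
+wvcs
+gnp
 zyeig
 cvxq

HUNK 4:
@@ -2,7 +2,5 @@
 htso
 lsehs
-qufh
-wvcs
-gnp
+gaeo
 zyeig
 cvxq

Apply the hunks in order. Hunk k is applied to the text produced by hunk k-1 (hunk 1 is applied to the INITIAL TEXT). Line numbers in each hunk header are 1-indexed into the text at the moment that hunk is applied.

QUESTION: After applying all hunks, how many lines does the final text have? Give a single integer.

Answer: 9

Derivation:
Hunk 1: at line 5 remove [fvvi] add [gpfko,vrflh] -> 12 lines: qwva htso lsehs qufh ujqf gpfko vrflh vqq cvxq ccr stbp rhcm
Hunk 2: at line 5 remove [vrflh,vqq] add [zyeig] -> 11 lines: qwva htso lsehs qufh ujqf gpfko zyeig cvxq ccr stbp rhcm
Hunk 3: at line 3 remove [ujqf,gpfko] add [wvcs,gnp] -> 11 lines: qwva htso lsehs qufh wvcs gnp zyeig cvxq ccr stbp rhcm
Hunk 4: at line 2 remove [qufh,wvcs,gnp] add [gaeo] -> 9 lines: qwva htso lsehs gaeo zyeig cvxq ccr stbp rhcm
Final line count: 9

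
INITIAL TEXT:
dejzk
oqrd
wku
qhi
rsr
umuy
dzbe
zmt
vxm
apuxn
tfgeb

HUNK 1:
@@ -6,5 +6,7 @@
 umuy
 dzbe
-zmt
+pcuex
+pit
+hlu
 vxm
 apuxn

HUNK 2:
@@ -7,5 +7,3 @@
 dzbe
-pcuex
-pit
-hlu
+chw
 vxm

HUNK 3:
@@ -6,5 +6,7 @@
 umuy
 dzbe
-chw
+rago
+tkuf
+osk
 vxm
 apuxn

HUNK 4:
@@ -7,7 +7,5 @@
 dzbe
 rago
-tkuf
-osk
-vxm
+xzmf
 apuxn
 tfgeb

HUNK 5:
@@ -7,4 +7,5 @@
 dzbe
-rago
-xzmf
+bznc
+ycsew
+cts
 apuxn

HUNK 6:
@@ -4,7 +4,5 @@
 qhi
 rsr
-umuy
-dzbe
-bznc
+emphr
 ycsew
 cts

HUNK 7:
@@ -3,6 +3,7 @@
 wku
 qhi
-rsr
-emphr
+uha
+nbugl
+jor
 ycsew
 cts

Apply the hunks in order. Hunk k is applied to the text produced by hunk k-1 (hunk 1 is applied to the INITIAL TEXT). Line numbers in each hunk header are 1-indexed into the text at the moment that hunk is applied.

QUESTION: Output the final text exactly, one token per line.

Answer: dejzk
oqrd
wku
qhi
uha
nbugl
jor
ycsew
cts
apuxn
tfgeb

Derivation:
Hunk 1: at line 6 remove [zmt] add [pcuex,pit,hlu] -> 13 lines: dejzk oqrd wku qhi rsr umuy dzbe pcuex pit hlu vxm apuxn tfgeb
Hunk 2: at line 7 remove [pcuex,pit,hlu] add [chw] -> 11 lines: dejzk oqrd wku qhi rsr umuy dzbe chw vxm apuxn tfgeb
Hunk 3: at line 6 remove [chw] add [rago,tkuf,osk] -> 13 lines: dejzk oqrd wku qhi rsr umuy dzbe rago tkuf osk vxm apuxn tfgeb
Hunk 4: at line 7 remove [tkuf,osk,vxm] add [xzmf] -> 11 lines: dejzk oqrd wku qhi rsr umuy dzbe rago xzmf apuxn tfgeb
Hunk 5: at line 7 remove [rago,xzmf] add [bznc,ycsew,cts] -> 12 lines: dejzk oqrd wku qhi rsr umuy dzbe bznc ycsew cts apuxn tfgeb
Hunk 6: at line 4 remove [umuy,dzbe,bznc] add [emphr] -> 10 lines: dejzk oqrd wku qhi rsr emphr ycsew cts apuxn tfgeb
Hunk 7: at line 3 remove [rsr,emphr] add [uha,nbugl,jor] -> 11 lines: dejzk oqrd wku qhi uha nbugl jor ycsew cts apuxn tfgeb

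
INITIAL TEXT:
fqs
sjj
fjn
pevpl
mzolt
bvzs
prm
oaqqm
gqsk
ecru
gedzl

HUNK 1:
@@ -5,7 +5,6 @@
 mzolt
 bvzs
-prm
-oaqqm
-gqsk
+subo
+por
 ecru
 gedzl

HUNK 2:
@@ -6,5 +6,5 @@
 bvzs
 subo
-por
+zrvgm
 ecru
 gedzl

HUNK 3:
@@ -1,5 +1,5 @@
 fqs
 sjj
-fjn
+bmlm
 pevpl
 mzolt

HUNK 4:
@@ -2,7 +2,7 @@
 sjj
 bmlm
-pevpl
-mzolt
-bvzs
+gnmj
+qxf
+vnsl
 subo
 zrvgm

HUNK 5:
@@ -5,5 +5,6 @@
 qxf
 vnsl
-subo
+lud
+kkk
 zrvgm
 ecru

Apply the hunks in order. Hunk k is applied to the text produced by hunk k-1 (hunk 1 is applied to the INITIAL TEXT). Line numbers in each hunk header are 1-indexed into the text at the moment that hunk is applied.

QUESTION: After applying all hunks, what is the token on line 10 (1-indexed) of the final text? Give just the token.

Answer: ecru

Derivation:
Hunk 1: at line 5 remove [prm,oaqqm,gqsk] add [subo,por] -> 10 lines: fqs sjj fjn pevpl mzolt bvzs subo por ecru gedzl
Hunk 2: at line 6 remove [por] add [zrvgm] -> 10 lines: fqs sjj fjn pevpl mzolt bvzs subo zrvgm ecru gedzl
Hunk 3: at line 1 remove [fjn] add [bmlm] -> 10 lines: fqs sjj bmlm pevpl mzolt bvzs subo zrvgm ecru gedzl
Hunk 4: at line 2 remove [pevpl,mzolt,bvzs] add [gnmj,qxf,vnsl] -> 10 lines: fqs sjj bmlm gnmj qxf vnsl subo zrvgm ecru gedzl
Hunk 5: at line 5 remove [subo] add [lud,kkk] -> 11 lines: fqs sjj bmlm gnmj qxf vnsl lud kkk zrvgm ecru gedzl
Final line 10: ecru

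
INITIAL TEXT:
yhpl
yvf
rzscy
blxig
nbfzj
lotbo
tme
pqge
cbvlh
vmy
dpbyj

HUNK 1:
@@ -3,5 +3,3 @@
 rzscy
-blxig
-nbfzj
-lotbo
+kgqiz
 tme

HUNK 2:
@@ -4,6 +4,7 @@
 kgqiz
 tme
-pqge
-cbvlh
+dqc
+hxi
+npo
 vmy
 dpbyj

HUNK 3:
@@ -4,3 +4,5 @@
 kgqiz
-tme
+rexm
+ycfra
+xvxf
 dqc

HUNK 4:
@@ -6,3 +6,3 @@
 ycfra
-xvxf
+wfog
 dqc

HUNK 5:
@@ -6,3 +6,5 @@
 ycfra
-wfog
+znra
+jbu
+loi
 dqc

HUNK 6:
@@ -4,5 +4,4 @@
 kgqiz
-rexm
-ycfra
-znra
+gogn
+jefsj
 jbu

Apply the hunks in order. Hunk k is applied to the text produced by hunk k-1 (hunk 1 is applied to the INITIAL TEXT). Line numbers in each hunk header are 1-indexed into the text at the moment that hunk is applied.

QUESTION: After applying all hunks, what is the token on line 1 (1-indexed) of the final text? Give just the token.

Answer: yhpl

Derivation:
Hunk 1: at line 3 remove [blxig,nbfzj,lotbo] add [kgqiz] -> 9 lines: yhpl yvf rzscy kgqiz tme pqge cbvlh vmy dpbyj
Hunk 2: at line 4 remove [pqge,cbvlh] add [dqc,hxi,npo] -> 10 lines: yhpl yvf rzscy kgqiz tme dqc hxi npo vmy dpbyj
Hunk 3: at line 4 remove [tme] add [rexm,ycfra,xvxf] -> 12 lines: yhpl yvf rzscy kgqiz rexm ycfra xvxf dqc hxi npo vmy dpbyj
Hunk 4: at line 6 remove [xvxf] add [wfog] -> 12 lines: yhpl yvf rzscy kgqiz rexm ycfra wfog dqc hxi npo vmy dpbyj
Hunk 5: at line 6 remove [wfog] add [znra,jbu,loi] -> 14 lines: yhpl yvf rzscy kgqiz rexm ycfra znra jbu loi dqc hxi npo vmy dpbyj
Hunk 6: at line 4 remove [rexm,ycfra,znra] add [gogn,jefsj] -> 13 lines: yhpl yvf rzscy kgqiz gogn jefsj jbu loi dqc hxi npo vmy dpbyj
Final line 1: yhpl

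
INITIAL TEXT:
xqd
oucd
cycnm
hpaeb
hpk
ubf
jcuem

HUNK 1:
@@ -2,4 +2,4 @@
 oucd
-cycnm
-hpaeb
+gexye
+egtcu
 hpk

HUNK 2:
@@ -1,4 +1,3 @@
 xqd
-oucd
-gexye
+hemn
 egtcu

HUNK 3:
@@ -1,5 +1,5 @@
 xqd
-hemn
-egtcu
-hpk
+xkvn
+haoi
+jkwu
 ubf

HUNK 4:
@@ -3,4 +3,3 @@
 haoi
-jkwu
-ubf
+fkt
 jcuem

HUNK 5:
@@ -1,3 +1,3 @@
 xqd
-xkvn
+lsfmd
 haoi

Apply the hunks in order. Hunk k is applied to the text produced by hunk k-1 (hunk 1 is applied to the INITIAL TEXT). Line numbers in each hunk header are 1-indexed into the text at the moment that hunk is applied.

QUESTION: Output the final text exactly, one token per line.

Answer: xqd
lsfmd
haoi
fkt
jcuem

Derivation:
Hunk 1: at line 2 remove [cycnm,hpaeb] add [gexye,egtcu] -> 7 lines: xqd oucd gexye egtcu hpk ubf jcuem
Hunk 2: at line 1 remove [oucd,gexye] add [hemn] -> 6 lines: xqd hemn egtcu hpk ubf jcuem
Hunk 3: at line 1 remove [hemn,egtcu,hpk] add [xkvn,haoi,jkwu] -> 6 lines: xqd xkvn haoi jkwu ubf jcuem
Hunk 4: at line 3 remove [jkwu,ubf] add [fkt] -> 5 lines: xqd xkvn haoi fkt jcuem
Hunk 5: at line 1 remove [xkvn] add [lsfmd] -> 5 lines: xqd lsfmd haoi fkt jcuem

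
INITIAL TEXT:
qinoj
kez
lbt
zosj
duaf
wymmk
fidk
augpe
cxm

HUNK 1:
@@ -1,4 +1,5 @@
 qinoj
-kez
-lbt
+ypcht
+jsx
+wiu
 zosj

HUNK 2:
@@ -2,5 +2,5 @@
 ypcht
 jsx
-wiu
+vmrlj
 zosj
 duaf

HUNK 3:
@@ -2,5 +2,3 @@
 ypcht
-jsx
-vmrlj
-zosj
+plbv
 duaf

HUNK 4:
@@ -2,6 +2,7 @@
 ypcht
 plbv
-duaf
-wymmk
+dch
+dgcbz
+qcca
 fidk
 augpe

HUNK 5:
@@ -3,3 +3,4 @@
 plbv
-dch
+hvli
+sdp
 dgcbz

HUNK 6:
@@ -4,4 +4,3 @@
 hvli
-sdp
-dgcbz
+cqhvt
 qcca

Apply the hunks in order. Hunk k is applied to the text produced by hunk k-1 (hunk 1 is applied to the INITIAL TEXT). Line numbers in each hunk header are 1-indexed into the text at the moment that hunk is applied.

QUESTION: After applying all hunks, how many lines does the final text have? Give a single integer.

Answer: 9

Derivation:
Hunk 1: at line 1 remove [kez,lbt] add [ypcht,jsx,wiu] -> 10 lines: qinoj ypcht jsx wiu zosj duaf wymmk fidk augpe cxm
Hunk 2: at line 2 remove [wiu] add [vmrlj] -> 10 lines: qinoj ypcht jsx vmrlj zosj duaf wymmk fidk augpe cxm
Hunk 3: at line 2 remove [jsx,vmrlj,zosj] add [plbv] -> 8 lines: qinoj ypcht plbv duaf wymmk fidk augpe cxm
Hunk 4: at line 2 remove [duaf,wymmk] add [dch,dgcbz,qcca] -> 9 lines: qinoj ypcht plbv dch dgcbz qcca fidk augpe cxm
Hunk 5: at line 3 remove [dch] add [hvli,sdp] -> 10 lines: qinoj ypcht plbv hvli sdp dgcbz qcca fidk augpe cxm
Hunk 6: at line 4 remove [sdp,dgcbz] add [cqhvt] -> 9 lines: qinoj ypcht plbv hvli cqhvt qcca fidk augpe cxm
Final line count: 9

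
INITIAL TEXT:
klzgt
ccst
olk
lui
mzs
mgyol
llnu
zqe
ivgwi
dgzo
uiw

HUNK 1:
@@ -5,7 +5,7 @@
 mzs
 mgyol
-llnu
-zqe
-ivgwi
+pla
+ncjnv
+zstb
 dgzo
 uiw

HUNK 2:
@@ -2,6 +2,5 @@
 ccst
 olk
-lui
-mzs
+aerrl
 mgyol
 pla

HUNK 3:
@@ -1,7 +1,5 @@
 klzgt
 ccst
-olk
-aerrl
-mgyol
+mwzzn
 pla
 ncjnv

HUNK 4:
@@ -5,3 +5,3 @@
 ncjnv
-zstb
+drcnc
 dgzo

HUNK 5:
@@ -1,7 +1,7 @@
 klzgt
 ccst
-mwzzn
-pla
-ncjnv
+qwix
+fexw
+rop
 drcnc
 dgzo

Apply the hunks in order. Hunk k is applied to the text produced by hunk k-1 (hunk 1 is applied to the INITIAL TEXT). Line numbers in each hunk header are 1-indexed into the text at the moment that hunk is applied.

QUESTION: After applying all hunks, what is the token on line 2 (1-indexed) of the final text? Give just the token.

Answer: ccst

Derivation:
Hunk 1: at line 5 remove [llnu,zqe,ivgwi] add [pla,ncjnv,zstb] -> 11 lines: klzgt ccst olk lui mzs mgyol pla ncjnv zstb dgzo uiw
Hunk 2: at line 2 remove [lui,mzs] add [aerrl] -> 10 lines: klzgt ccst olk aerrl mgyol pla ncjnv zstb dgzo uiw
Hunk 3: at line 1 remove [olk,aerrl,mgyol] add [mwzzn] -> 8 lines: klzgt ccst mwzzn pla ncjnv zstb dgzo uiw
Hunk 4: at line 5 remove [zstb] add [drcnc] -> 8 lines: klzgt ccst mwzzn pla ncjnv drcnc dgzo uiw
Hunk 5: at line 1 remove [mwzzn,pla,ncjnv] add [qwix,fexw,rop] -> 8 lines: klzgt ccst qwix fexw rop drcnc dgzo uiw
Final line 2: ccst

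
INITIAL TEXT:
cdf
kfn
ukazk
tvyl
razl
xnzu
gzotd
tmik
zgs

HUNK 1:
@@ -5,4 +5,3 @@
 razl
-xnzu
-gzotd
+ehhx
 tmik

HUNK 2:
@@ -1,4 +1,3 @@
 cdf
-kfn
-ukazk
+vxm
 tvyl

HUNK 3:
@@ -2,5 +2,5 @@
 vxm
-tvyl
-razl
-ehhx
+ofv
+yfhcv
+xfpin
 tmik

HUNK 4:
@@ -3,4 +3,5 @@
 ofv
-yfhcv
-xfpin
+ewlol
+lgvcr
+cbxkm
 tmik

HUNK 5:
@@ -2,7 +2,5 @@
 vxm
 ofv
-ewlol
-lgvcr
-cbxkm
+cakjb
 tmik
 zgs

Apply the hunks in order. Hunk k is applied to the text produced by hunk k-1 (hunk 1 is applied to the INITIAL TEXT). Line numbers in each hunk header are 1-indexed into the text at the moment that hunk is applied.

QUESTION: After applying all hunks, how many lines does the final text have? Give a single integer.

Answer: 6

Derivation:
Hunk 1: at line 5 remove [xnzu,gzotd] add [ehhx] -> 8 lines: cdf kfn ukazk tvyl razl ehhx tmik zgs
Hunk 2: at line 1 remove [kfn,ukazk] add [vxm] -> 7 lines: cdf vxm tvyl razl ehhx tmik zgs
Hunk 3: at line 2 remove [tvyl,razl,ehhx] add [ofv,yfhcv,xfpin] -> 7 lines: cdf vxm ofv yfhcv xfpin tmik zgs
Hunk 4: at line 3 remove [yfhcv,xfpin] add [ewlol,lgvcr,cbxkm] -> 8 lines: cdf vxm ofv ewlol lgvcr cbxkm tmik zgs
Hunk 5: at line 2 remove [ewlol,lgvcr,cbxkm] add [cakjb] -> 6 lines: cdf vxm ofv cakjb tmik zgs
Final line count: 6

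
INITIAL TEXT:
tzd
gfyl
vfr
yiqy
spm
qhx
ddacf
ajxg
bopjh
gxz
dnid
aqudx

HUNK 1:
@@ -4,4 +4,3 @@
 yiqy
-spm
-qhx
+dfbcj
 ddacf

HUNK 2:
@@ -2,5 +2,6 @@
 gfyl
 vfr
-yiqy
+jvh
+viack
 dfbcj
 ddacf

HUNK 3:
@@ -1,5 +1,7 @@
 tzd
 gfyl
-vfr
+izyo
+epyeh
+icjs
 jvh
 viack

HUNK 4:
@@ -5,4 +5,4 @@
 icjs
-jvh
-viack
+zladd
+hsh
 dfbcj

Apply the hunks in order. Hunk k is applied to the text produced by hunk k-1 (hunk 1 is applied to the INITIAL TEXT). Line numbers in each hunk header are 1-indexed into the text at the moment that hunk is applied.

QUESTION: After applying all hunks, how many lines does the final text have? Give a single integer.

Answer: 14

Derivation:
Hunk 1: at line 4 remove [spm,qhx] add [dfbcj] -> 11 lines: tzd gfyl vfr yiqy dfbcj ddacf ajxg bopjh gxz dnid aqudx
Hunk 2: at line 2 remove [yiqy] add [jvh,viack] -> 12 lines: tzd gfyl vfr jvh viack dfbcj ddacf ajxg bopjh gxz dnid aqudx
Hunk 3: at line 1 remove [vfr] add [izyo,epyeh,icjs] -> 14 lines: tzd gfyl izyo epyeh icjs jvh viack dfbcj ddacf ajxg bopjh gxz dnid aqudx
Hunk 4: at line 5 remove [jvh,viack] add [zladd,hsh] -> 14 lines: tzd gfyl izyo epyeh icjs zladd hsh dfbcj ddacf ajxg bopjh gxz dnid aqudx
Final line count: 14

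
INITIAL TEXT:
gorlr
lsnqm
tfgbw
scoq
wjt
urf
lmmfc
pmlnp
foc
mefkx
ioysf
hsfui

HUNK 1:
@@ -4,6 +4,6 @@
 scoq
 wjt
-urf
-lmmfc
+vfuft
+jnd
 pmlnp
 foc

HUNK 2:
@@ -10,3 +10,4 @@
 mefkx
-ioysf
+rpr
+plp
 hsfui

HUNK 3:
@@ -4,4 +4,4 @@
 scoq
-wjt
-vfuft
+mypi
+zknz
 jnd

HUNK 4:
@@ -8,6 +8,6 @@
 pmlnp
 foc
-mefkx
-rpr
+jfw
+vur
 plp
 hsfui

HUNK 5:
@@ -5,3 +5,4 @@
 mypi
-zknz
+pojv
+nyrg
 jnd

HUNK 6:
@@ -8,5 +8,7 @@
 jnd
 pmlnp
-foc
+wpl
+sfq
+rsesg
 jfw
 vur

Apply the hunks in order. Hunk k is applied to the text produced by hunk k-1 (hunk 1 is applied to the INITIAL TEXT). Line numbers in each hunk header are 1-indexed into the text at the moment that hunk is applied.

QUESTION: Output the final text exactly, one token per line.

Answer: gorlr
lsnqm
tfgbw
scoq
mypi
pojv
nyrg
jnd
pmlnp
wpl
sfq
rsesg
jfw
vur
plp
hsfui

Derivation:
Hunk 1: at line 4 remove [urf,lmmfc] add [vfuft,jnd] -> 12 lines: gorlr lsnqm tfgbw scoq wjt vfuft jnd pmlnp foc mefkx ioysf hsfui
Hunk 2: at line 10 remove [ioysf] add [rpr,plp] -> 13 lines: gorlr lsnqm tfgbw scoq wjt vfuft jnd pmlnp foc mefkx rpr plp hsfui
Hunk 3: at line 4 remove [wjt,vfuft] add [mypi,zknz] -> 13 lines: gorlr lsnqm tfgbw scoq mypi zknz jnd pmlnp foc mefkx rpr plp hsfui
Hunk 4: at line 8 remove [mefkx,rpr] add [jfw,vur] -> 13 lines: gorlr lsnqm tfgbw scoq mypi zknz jnd pmlnp foc jfw vur plp hsfui
Hunk 5: at line 5 remove [zknz] add [pojv,nyrg] -> 14 lines: gorlr lsnqm tfgbw scoq mypi pojv nyrg jnd pmlnp foc jfw vur plp hsfui
Hunk 6: at line 8 remove [foc] add [wpl,sfq,rsesg] -> 16 lines: gorlr lsnqm tfgbw scoq mypi pojv nyrg jnd pmlnp wpl sfq rsesg jfw vur plp hsfui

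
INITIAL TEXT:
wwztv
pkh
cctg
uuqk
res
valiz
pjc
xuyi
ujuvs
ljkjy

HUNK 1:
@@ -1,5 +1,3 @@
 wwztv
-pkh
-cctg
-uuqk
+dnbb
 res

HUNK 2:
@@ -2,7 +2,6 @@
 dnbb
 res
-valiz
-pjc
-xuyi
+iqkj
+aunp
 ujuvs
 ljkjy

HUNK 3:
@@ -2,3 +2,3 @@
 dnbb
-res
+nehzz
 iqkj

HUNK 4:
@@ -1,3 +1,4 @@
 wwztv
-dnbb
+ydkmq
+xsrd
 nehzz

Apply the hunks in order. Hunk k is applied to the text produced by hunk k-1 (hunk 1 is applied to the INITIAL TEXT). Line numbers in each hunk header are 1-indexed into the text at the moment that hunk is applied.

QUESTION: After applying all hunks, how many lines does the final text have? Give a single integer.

Hunk 1: at line 1 remove [pkh,cctg,uuqk] add [dnbb] -> 8 lines: wwztv dnbb res valiz pjc xuyi ujuvs ljkjy
Hunk 2: at line 2 remove [valiz,pjc,xuyi] add [iqkj,aunp] -> 7 lines: wwztv dnbb res iqkj aunp ujuvs ljkjy
Hunk 3: at line 2 remove [res] add [nehzz] -> 7 lines: wwztv dnbb nehzz iqkj aunp ujuvs ljkjy
Hunk 4: at line 1 remove [dnbb] add [ydkmq,xsrd] -> 8 lines: wwztv ydkmq xsrd nehzz iqkj aunp ujuvs ljkjy
Final line count: 8

Answer: 8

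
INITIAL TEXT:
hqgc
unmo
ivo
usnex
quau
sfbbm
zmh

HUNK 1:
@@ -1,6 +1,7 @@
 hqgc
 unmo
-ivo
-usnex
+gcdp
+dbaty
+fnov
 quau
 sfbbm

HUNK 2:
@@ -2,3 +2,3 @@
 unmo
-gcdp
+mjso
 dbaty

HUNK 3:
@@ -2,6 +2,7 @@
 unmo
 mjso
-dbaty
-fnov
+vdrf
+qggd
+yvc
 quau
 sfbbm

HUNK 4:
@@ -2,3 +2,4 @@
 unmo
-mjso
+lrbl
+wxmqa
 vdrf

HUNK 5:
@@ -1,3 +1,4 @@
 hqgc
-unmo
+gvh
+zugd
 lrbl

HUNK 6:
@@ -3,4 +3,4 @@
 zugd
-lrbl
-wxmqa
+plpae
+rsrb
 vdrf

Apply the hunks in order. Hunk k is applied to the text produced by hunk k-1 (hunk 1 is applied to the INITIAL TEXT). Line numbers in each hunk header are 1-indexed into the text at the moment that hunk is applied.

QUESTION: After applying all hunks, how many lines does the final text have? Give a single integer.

Hunk 1: at line 1 remove [ivo,usnex] add [gcdp,dbaty,fnov] -> 8 lines: hqgc unmo gcdp dbaty fnov quau sfbbm zmh
Hunk 2: at line 2 remove [gcdp] add [mjso] -> 8 lines: hqgc unmo mjso dbaty fnov quau sfbbm zmh
Hunk 3: at line 2 remove [dbaty,fnov] add [vdrf,qggd,yvc] -> 9 lines: hqgc unmo mjso vdrf qggd yvc quau sfbbm zmh
Hunk 4: at line 2 remove [mjso] add [lrbl,wxmqa] -> 10 lines: hqgc unmo lrbl wxmqa vdrf qggd yvc quau sfbbm zmh
Hunk 5: at line 1 remove [unmo] add [gvh,zugd] -> 11 lines: hqgc gvh zugd lrbl wxmqa vdrf qggd yvc quau sfbbm zmh
Hunk 6: at line 3 remove [lrbl,wxmqa] add [plpae,rsrb] -> 11 lines: hqgc gvh zugd plpae rsrb vdrf qggd yvc quau sfbbm zmh
Final line count: 11

Answer: 11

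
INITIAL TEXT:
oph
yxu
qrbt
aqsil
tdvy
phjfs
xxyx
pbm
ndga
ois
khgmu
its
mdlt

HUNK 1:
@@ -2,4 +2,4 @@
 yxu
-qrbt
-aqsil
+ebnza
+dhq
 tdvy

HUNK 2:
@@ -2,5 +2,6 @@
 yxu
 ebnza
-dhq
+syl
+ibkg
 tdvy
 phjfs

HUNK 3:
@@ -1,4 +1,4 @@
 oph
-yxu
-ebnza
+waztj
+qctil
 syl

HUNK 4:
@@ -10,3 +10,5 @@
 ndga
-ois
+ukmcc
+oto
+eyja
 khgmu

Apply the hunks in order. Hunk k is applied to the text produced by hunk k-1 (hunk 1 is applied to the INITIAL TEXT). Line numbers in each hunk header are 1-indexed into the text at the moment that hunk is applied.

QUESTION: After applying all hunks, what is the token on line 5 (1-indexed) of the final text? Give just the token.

Hunk 1: at line 2 remove [qrbt,aqsil] add [ebnza,dhq] -> 13 lines: oph yxu ebnza dhq tdvy phjfs xxyx pbm ndga ois khgmu its mdlt
Hunk 2: at line 2 remove [dhq] add [syl,ibkg] -> 14 lines: oph yxu ebnza syl ibkg tdvy phjfs xxyx pbm ndga ois khgmu its mdlt
Hunk 3: at line 1 remove [yxu,ebnza] add [waztj,qctil] -> 14 lines: oph waztj qctil syl ibkg tdvy phjfs xxyx pbm ndga ois khgmu its mdlt
Hunk 4: at line 10 remove [ois] add [ukmcc,oto,eyja] -> 16 lines: oph waztj qctil syl ibkg tdvy phjfs xxyx pbm ndga ukmcc oto eyja khgmu its mdlt
Final line 5: ibkg

Answer: ibkg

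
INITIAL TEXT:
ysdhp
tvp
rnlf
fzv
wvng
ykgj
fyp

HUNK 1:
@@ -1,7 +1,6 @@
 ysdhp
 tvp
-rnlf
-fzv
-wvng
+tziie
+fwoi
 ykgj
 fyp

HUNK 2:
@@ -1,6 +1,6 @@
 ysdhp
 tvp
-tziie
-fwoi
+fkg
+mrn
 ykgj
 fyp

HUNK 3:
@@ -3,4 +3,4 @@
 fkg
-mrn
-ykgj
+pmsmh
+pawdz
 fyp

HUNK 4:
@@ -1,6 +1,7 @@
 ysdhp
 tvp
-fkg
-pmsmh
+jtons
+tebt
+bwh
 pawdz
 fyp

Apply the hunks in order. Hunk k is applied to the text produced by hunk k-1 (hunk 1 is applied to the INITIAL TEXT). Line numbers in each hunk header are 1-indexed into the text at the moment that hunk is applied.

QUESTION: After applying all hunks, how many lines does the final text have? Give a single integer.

Answer: 7

Derivation:
Hunk 1: at line 1 remove [rnlf,fzv,wvng] add [tziie,fwoi] -> 6 lines: ysdhp tvp tziie fwoi ykgj fyp
Hunk 2: at line 1 remove [tziie,fwoi] add [fkg,mrn] -> 6 lines: ysdhp tvp fkg mrn ykgj fyp
Hunk 3: at line 3 remove [mrn,ykgj] add [pmsmh,pawdz] -> 6 lines: ysdhp tvp fkg pmsmh pawdz fyp
Hunk 4: at line 1 remove [fkg,pmsmh] add [jtons,tebt,bwh] -> 7 lines: ysdhp tvp jtons tebt bwh pawdz fyp
Final line count: 7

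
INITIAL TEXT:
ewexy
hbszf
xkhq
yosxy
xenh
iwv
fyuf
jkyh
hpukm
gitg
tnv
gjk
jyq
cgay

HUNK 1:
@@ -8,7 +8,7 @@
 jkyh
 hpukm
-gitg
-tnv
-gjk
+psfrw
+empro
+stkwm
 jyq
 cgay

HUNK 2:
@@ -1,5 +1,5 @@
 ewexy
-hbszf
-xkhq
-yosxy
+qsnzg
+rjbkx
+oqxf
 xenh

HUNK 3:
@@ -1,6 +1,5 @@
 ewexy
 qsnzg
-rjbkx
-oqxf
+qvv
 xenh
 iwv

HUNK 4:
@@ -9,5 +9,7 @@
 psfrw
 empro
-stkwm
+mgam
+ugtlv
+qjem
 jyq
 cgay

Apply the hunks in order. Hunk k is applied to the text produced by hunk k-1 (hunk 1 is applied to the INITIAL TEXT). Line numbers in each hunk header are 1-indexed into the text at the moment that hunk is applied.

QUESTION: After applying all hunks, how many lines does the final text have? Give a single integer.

Answer: 15

Derivation:
Hunk 1: at line 8 remove [gitg,tnv,gjk] add [psfrw,empro,stkwm] -> 14 lines: ewexy hbszf xkhq yosxy xenh iwv fyuf jkyh hpukm psfrw empro stkwm jyq cgay
Hunk 2: at line 1 remove [hbszf,xkhq,yosxy] add [qsnzg,rjbkx,oqxf] -> 14 lines: ewexy qsnzg rjbkx oqxf xenh iwv fyuf jkyh hpukm psfrw empro stkwm jyq cgay
Hunk 3: at line 1 remove [rjbkx,oqxf] add [qvv] -> 13 lines: ewexy qsnzg qvv xenh iwv fyuf jkyh hpukm psfrw empro stkwm jyq cgay
Hunk 4: at line 9 remove [stkwm] add [mgam,ugtlv,qjem] -> 15 lines: ewexy qsnzg qvv xenh iwv fyuf jkyh hpukm psfrw empro mgam ugtlv qjem jyq cgay
Final line count: 15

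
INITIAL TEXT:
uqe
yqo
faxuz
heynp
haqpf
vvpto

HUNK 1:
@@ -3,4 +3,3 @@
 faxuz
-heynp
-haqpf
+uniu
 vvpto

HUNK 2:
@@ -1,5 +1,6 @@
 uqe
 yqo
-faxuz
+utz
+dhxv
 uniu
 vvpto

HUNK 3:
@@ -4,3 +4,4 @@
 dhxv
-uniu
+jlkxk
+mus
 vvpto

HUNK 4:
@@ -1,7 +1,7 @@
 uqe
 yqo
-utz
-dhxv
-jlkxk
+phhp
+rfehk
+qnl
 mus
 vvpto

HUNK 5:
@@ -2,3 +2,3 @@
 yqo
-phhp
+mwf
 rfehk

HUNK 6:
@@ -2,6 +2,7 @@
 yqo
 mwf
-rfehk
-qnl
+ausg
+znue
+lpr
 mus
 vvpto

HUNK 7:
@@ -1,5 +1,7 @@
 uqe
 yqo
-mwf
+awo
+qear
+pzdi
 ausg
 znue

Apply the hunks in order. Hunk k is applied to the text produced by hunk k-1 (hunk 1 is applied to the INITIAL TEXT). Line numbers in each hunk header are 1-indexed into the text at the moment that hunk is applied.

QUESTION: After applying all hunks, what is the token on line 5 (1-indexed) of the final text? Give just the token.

Hunk 1: at line 3 remove [heynp,haqpf] add [uniu] -> 5 lines: uqe yqo faxuz uniu vvpto
Hunk 2: at line 1 remove [faxuz] add [utz,dhxv] -> 6 lines: uqe yqo utz dhxv uniu vvpto
Hunk 3: at line 4 remove [uniu] add [jlkxk,mus] -> 7 lines: uqe yqo utz dhxv jlkxk mus vvpto
Hunk 4: at line 1 remove [utz,dhxv,jlkxk] add [phhp,rfehk,qnl] -> 7 lines: uqe yqo phhp rfehk qnl mus vvpto
Hunk 5: at line 2 remove [phhp] add [mwf] -> 7 lines: uqe yqo mwf rfehk qnl mus vvpto
Hunk 6: at line 2 remove [rfehk,qnl] add [ausg,znue,lpr] -> 8 lines: uqe yqo mwf ausg znue lpr mus vvpto
Hunk 7: at line 1 remove [mwf] add [awo,qear,pzdi] -> 10 lines: uqe yqo awo qear pzdi ausg znue lpr mus vvpto
Final line 5: pzdi

Answer: pzdi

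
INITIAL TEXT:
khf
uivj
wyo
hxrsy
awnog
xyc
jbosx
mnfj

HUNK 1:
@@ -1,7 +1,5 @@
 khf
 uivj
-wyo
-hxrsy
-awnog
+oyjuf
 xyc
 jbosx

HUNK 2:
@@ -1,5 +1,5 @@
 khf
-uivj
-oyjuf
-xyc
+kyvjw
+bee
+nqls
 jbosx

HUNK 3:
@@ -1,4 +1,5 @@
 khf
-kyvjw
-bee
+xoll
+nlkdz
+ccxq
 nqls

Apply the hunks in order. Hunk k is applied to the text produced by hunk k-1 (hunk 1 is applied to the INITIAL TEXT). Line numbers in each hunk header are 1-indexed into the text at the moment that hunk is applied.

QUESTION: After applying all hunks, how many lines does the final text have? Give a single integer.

Hunk 1: at line 1 remove [wyo,hxrsy,awnog] add [oyjuf] -> 6 lines: khf uivj oyjuf xyc jbosx mnfj
Hunk 2: at line 1 remove [uivj,oyjuf,xyc] add [kyvjw,bee,nqls] -> 6 lines: khf kyvjw bee nqls jbosx mnfj
Hunk 3: at line 1 remove [kyvjw,bee] add [xoll,nlkdz,ccxq] -> 7 lines: khf xoll nlkdz ccxq nqls jbosx mnfj
Final line count: 7

Answer: 7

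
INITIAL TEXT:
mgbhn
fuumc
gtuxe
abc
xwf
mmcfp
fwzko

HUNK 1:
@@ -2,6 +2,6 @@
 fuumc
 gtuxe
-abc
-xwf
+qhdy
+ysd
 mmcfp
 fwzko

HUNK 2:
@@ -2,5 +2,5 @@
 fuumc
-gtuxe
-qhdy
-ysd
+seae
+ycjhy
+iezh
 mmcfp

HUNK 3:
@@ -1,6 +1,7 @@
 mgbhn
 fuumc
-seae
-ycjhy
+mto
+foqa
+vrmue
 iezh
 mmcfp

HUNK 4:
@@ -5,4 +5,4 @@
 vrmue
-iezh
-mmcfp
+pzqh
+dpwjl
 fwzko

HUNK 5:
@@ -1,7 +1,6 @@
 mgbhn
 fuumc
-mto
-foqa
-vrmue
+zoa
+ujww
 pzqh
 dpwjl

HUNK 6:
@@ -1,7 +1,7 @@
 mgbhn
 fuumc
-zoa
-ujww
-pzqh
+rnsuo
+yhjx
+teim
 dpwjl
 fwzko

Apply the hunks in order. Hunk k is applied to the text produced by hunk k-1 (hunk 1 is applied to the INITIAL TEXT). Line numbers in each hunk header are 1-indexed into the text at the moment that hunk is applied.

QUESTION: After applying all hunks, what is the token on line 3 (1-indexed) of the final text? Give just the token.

Hunk 1: at line 2 remove [abc,xwf] add [qhdy,ysd] -> 7 lines: mgbhn fuumc gtuxe qhdy ysd mmcfp fwzko
Hunk 2: at line 2 remove [gtuxe,qhdy,ysd] add [seae,ycjhy,iezh] -> 7 lines: mgbhn fuumc seae ycjhy iezh mmcfp fwzko
Hunk 3: at line 1 remove [seae,ycjhy] add [mto,foqa,vrmue] -> 8 lines: mgbhn fuumc mto foqa vrmue iezh mmcfp fwzko
Hunk 4: at line 5 remove [iezh,mmcfp] add [pzqh,dpwjl] -> 8 lines: mgbhn fuumc mto foqa vrmue pzqh dpwjl fwzko
Hunk 5: at line 1 remove [mto,foqa,vrmue] add [zoa,ujww] -> 7 lines: mgbhn fuumc zoa ujww pzqh dpwjl fwzko
Hunk 6: at line 1 remove [zoa,ujww,pzqh] add [rnsuo,yhjx,teim] -> 7 lines: mgbhn fuumc rnsuo yhjx teim dpwjl fwzko
Final line 3: rnsuo

Answer: rnsuo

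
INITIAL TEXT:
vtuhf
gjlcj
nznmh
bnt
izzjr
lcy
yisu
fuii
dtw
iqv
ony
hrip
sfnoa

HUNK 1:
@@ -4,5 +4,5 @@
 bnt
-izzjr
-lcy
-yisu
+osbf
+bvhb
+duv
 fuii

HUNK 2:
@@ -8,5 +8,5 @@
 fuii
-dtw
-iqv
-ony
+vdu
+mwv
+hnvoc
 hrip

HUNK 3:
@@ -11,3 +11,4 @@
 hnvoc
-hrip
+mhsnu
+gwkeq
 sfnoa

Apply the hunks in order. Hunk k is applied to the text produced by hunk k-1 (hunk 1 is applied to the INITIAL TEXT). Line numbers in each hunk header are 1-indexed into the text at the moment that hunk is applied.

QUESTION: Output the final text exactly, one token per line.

Answer: vtuhf
gjlcj
nznmh
bnt
osbf
bvhb
duv
fuii
vdu
mwv
hnvoc
mhsnu
gwkeq
sfnoa

Derivation:
Hunk 1: at line 4 remove [izzjr,lcy,yisu] add [osbf,bvhb,duv] -> 13 lines: vtuhf gjlcj nznmh bnt osbf bvhb duv fuii dtw iqv ony hrip sfnoa
Hunk 2: at line 8 remove [dtw,iqv,ony] add [vdu,mwv,hnvoc] -> 13 lines: vtuhf gjlcj nznmh bnt osbf bvhb duv fuii vdu mwv hnvoc hrip sfnoa
Hunk 3: at line 11 remove [hrip] add [mhsnu,gwkeq] -> 14 lines: vtuhf gjlcj nznmh bnt osbf bvhb duv fuii vdu mwv hnvoc mhsnu gwkeq sfnoa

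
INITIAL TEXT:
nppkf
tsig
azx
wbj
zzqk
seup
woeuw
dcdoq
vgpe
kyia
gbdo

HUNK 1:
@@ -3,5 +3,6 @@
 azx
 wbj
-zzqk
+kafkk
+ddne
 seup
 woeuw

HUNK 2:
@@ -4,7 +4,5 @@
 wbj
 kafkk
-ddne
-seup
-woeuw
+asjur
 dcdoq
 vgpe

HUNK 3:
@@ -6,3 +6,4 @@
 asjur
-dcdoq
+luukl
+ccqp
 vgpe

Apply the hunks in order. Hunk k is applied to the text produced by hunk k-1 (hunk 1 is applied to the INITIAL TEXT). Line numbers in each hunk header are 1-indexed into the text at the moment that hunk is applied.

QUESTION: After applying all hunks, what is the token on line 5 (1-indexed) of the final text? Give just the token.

Hunk 1: at line 3 remove [zzqk] add [kafkk,ddne] -> 12 lines: nppkf tsig azx wbj kafkk ddne seup woeuw dcdoq vgpe kyia gbdo
Hunk 2: at line 4 remove [ddne,seup,woeuw] add [asjur] -> 10 lines: nppkf tsig azx wbj kafkk asjur dcdoq vgpe kyia gbdo
Hunk 3: at line 6 remove [dcdoq] add [luukl,ccqp] -> 11 lines: nppkf tsig azx wbj kafkk asjur luukl ccqp vgpe kyia gbdo
Final line 5: kafkk

Answer: kafkk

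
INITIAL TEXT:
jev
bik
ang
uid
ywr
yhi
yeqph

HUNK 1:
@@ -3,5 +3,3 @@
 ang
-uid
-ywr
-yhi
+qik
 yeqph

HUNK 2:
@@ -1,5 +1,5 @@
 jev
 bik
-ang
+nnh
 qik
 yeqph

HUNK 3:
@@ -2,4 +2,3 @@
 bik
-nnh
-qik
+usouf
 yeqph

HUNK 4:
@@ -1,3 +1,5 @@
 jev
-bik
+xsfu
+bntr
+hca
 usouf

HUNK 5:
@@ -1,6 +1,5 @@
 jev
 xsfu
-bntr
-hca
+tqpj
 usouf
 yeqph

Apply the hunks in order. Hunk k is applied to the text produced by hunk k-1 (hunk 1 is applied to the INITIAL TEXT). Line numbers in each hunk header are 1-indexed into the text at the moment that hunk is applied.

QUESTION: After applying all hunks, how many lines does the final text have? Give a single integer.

Answer: 5

Derivation:
Hunk 1: at line 3 remove [uid,ywr,yhi] add [qik] -> 5 lines: jev bik ang qik yeqph
Hunk 2: at line 1 remove [ang] add [nnh] -> 5 lines: jev bik nnh qik yeqph
Hunk 3: at line 2 remove [nnh,qik] add [usouf] -> 4 lines: jev bik usouf yeqph
Hunk 4: at line 1 remove [bik] add [xsfu,bntr,hca] -> 6 lines: jev xsfu bntr hca usouf yeqph
Hunk 5: at line 1 remove [bntr,hca] add [tqpj] -> 5 lines: jev xsfu tqpj usouf yeqph
Final line count: 5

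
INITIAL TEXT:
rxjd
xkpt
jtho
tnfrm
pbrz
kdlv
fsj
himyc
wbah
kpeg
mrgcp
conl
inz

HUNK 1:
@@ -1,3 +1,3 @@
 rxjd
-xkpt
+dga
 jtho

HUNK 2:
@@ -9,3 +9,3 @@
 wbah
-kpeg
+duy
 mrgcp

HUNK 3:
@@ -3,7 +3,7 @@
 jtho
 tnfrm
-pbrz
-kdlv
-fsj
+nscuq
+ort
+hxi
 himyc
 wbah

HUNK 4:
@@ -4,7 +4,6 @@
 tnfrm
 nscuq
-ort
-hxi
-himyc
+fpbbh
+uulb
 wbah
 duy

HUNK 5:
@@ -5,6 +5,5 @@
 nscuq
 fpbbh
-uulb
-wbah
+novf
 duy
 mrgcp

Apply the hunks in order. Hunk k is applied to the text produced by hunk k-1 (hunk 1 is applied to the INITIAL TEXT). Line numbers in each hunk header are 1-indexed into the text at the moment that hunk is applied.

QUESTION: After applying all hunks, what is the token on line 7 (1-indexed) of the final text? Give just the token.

Answer: novf

Derivation:
Hunk 1: at line 1 remove [xkpt] add [dga] -> 13 lines: rxjd dga jtho tnfrm pbrz kdlv fsj himyc wbah kpeg mrgcp conl inz
Hunk 2: at line 9 remove [kpeg] add [duy] -> 13 lines: rxjd dga jtho tnfrm pbrz kdlv fsj himyc wbah duy mrgcp conl inz
Hunk 3: at line 3 remove [pbrz,kdlv,fsj] add [nscuq,ort,hxi] -> 13 lines: rxjd dga jtho tnfrm nscuq ort hxi himyc wbah duy mrgcp conl inz
Hunk 4: at line 4 remove [ort,hxi,himyc] add [fpbbh,uulb] -> 12 lines: rxjd dga jtho tnfrm nscuq fpbbh uulb wbah duy mrgcp conl inz
Hunk 5: at line 5 remove [uulb,wbah] add [novf] -> 11 lines: rxjd dga jtho tnfrm nscuq fpbbh novf duy mrgcp conl inz
Final line 7: novf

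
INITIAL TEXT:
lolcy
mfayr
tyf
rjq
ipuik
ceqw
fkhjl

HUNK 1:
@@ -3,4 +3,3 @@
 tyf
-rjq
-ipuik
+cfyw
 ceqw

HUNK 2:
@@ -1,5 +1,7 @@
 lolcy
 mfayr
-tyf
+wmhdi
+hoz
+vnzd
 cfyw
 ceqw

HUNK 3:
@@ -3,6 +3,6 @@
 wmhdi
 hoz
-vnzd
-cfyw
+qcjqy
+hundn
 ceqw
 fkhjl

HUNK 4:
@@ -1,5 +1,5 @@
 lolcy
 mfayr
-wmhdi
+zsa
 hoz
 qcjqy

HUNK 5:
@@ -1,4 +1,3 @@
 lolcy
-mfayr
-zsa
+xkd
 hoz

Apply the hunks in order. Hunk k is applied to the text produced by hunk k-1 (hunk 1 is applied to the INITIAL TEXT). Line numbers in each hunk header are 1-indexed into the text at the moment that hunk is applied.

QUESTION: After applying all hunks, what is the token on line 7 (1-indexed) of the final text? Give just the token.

Hunk 1: at line 3 remove [rjq,ipuik] add [cfyw] -> 6 lines: lolcy mfayr tyf cfyw ceqw fkhjl
Hunk 2: at line 1 remove [tyf] add [wmhdi,hoz,vnzd] -> 8 lines: lolcy mfayr wmhdi hoz vnzd cfyw ceqw fkhjl
Hunk 3: at line 3 remove [vnzd,cfyw] add [qcjqy,hundn] -> 8 lines: lolcy mfayr wmhdi hoz qcjqy hundn ceqw fkhjl
Hunk 4: at line 1 remove [wmhdi] add [zsa] -> 8 lines: lolcy mfayr zsa hoz qcjqy hundn ceqw fkhjl
Hunk 5: at line 1 remove [mfayr,zsa] add [xkd] -> 7 lines: lolcy xkd hoz qcjqy hundn ceqw fkhjl
Final line 7: fkhjl

Answer: fkhjl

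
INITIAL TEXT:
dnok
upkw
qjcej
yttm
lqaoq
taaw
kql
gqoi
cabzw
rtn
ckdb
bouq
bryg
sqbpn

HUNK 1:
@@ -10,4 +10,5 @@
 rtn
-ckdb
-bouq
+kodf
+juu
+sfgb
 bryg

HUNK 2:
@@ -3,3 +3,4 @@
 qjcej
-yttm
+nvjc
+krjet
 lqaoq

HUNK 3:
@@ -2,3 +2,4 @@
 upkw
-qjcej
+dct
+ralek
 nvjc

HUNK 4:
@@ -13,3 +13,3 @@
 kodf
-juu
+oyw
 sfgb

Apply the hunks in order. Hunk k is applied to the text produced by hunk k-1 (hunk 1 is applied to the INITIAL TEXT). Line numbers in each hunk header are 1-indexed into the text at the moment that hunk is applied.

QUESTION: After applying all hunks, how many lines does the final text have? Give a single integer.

Answer: 17

Derivation:
Hunk 1: at line 10 remove [ckdb,bouq] add [kodf,juu,sfgb] -> 15 lines: dnok upkw qjcej yttm lqaoq taaw kql gqoi cabzw rtn kodf juu sfgb bryg sqbpn
Hunk 2: at line 3 remove [yttm] add [nvjc,krjet] -> 16 lines: dnok upkw qjcej nvjc krjet lqaoq taaw kql gqoi cabzw rtn kodf juu sfgb bryg sqbpn
Hunk 3: at line 2 remove [qjcej] add [dct,ralek] -> 17 lines: dnok upkw dct ralek nvjc krjet lqaoq taaw kql gqoi cabzw rtn kodf juu sfgb bryg sqbpn
Hunk 4: at line 13 remove [juu] add [oyw] -> 17 lines: dnok upkw dct ralek nvjc krjet lqaoq taaw kql gqoi cabzw rtn kodf oyw sfgb bryg sqbpn
Final line count: 17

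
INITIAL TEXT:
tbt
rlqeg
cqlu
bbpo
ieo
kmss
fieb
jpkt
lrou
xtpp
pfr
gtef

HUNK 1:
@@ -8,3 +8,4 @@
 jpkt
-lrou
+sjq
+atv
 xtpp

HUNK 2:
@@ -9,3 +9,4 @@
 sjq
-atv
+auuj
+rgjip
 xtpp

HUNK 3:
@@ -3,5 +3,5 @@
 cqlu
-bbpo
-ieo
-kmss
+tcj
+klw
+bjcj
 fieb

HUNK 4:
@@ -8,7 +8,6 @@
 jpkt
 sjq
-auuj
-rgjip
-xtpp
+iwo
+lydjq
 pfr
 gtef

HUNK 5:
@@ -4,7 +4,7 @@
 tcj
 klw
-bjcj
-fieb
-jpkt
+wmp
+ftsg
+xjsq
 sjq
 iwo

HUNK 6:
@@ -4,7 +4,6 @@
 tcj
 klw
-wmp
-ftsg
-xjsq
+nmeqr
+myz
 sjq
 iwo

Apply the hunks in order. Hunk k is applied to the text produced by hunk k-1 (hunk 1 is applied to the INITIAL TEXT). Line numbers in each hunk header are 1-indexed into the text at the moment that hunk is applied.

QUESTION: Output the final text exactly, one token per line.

Hunk 1: at line 8 remove [lrou] add [sjq,atv] -> 13 lines: tbt rlqeg cqlu bbpo ieo kmss fieb jpkt sjq atv xtpp pfr gtef
Hunk 2: at line 9 remove [atv] add [auuj,rgjip] -> 14 lines: tbt rlqeg cqlu bbpo ieo kmss fieb jpkt sjq auuj rgjip xtpp pfr gtef
Hunk 3: at line 3 remove [bbpo,ieo,kmss] add [tcj,klw,bjcj] -> 14 lines: tbt rlqeg cqlu tcj klw bjcj fieb jpkt sjq auuj rgjip xtpp pfr gtef
Hunk 4: at line 8 remove [auuj,rgjip,xtpp] add [iwo,lydjq] -> 13 lines: tbt rlqeg cqlu tcj klw bjcj fieb jpkt sjq iwo lydjq pfr gtef
Hunk 5: at line 4 remove [bjcj,fieb,jpkt] add [wmp,ftsg,xjsq] -> 13 lines: tbt rlqeg cqlu tcj klw wmp ftsg xjsq sjq iwo lydjq pfr gtef
Hunk 6: at line 4 remove [wmp,ftsg,xjsq] add [nmeqr,myz] -> 12 lines: tbt rlqeg cqlu tcj klw nmeqr myz sjq iwo lydjq pfr gtef

Answer: tbt
rlqeg
cqlu
tcj
klw
nmeqr
myz
sjq
iwo
lydjq
pfr
gtef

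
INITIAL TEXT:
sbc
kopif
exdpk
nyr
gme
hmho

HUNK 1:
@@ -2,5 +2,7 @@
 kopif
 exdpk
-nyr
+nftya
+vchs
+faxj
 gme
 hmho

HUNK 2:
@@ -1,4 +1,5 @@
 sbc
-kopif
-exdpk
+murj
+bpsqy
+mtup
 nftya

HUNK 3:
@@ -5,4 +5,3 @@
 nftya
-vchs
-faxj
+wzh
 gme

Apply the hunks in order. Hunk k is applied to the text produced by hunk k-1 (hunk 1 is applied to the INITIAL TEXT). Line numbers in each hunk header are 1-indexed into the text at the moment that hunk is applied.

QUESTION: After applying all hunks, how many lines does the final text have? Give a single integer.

Answer: 8

Derivation:
Hunk 1: at line 2 remove [nyr] add [nftya,vchs,faxj] -> 8 lines: sbc kopif exdpk nftya vchs faxj gme hmho
Hunk 2: at line 1 remove [kopif,exdpk] add [murj,bpsqy,mtup] -> 9 lines: sbc murj bpsqy mtup nftya vchs faxj gme hmho
Hunk 3: at line 5 remove [vchs,faxj] add [wzh] -> 8 lines: sbc murj bpsqy mtup nftya wzh gme hmho
Final line count: 8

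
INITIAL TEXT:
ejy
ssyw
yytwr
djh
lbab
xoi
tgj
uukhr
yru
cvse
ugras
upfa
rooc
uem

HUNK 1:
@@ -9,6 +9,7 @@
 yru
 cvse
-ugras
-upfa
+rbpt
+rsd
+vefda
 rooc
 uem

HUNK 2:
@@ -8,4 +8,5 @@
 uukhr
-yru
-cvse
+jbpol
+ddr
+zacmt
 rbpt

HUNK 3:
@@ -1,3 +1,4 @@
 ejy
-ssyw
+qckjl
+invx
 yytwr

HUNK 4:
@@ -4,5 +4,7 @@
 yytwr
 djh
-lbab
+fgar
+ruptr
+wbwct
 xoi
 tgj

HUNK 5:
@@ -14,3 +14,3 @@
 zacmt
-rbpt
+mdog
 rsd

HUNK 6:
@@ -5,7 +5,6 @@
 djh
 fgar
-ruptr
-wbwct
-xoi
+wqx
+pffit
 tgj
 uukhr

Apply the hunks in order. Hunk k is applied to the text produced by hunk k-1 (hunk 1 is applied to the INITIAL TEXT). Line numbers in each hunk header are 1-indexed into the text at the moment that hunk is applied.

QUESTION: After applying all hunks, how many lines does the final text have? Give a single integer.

Answer: 18

Derivation:
Hunk 1: at line 9 remove [ugras,upfa] add [rbpt,rsd,vefda] -> 15 lines: ejy ssyw yytwr djh lbab xoi tgj uukhr yru cvse rbpt rsd vefda rooc uem
Hunk 2: at line 8 remove [yru,cvse] add [jbpol,ddr,zacmt] -> 16 lines: ejy ssyw yytwr djh lbab xoi tgj uukhr jbpol ddr zacmt rbpt rsd vefda rooc uem
Hunk 3: at line 1 remove [ssyw] add [qckjl,invx] -> 17 lines: ejy qckjl invx yytwr djh lbab xoi tgj uukhr jbpol ddr zacmt rbpt rsd vefda rooc uem
Hunk 4: at line 4 remove [lbab] add [fgar,ruptr,wbwct] -> 19 lines: ejy qckjl invx yytwr djh fgar ruptr wbwct xoi tgj uukhr jbpol ddr zacmt rbpt rsd vefda rooc uem
Hunk 5: at line 14 remove [rbpt] add [mdog] -> 19 lines: ejy qckjl invx yytwr djh fgar ruptr wbwct xoi tgj uukhr jbpol ddr zacmt mdog rsd vefda rooc uem
Hunk 6: at line 5 remove [ruptr,wbwct,xoi] add [wqx,pffit] -> 18 lines: ejy qckjl invx yytwr djh fgar wqx pffit tgj uukhr jbpol ddr zacmt mdog rsd vefda rooc uem
Final line count: 18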